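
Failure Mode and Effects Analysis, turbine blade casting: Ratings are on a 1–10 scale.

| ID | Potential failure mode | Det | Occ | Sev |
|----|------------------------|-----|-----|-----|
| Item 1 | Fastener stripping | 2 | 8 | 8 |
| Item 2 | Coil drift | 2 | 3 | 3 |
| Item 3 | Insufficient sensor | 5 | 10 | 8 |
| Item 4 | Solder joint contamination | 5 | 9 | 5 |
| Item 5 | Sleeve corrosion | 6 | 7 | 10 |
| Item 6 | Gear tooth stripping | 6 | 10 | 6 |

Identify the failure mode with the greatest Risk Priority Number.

Item 5

RPN = Severity × Occurrence × Detection:
  Item 1: 8 × 8 × 2 = 128
  Item 2: 3 × 3 × 2 = 18
  Item 3: 8 × 10 × 5 = 400
  Item 4: 5 × 9 × 5 = 225
  Item 5: 10 × 7 × 6 = 420
  Item 6: 6 × 10 × 6 = 360
Highest RPN is 420 → Item 5.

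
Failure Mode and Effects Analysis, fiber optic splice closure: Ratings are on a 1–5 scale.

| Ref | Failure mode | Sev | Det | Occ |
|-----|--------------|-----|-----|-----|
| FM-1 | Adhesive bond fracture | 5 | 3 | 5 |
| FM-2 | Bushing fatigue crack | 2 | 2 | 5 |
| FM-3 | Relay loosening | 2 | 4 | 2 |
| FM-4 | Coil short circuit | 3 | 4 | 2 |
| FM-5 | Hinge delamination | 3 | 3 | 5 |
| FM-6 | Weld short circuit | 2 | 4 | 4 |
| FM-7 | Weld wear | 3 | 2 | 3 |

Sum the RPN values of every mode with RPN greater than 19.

RPN = Severity × Occurrence × Detection:
  FM-1: 5 × 5 × 3 = 75
  FM-2: 2 × 5 × 2 = 20
  FM-3: 2 × 2 × 4 = 16
  FM-4: 3 × 2 × 4 = 24
  FM-5: 3 × 5 × 3 = 45
  FM-6: 2 × 4 × 4 = 32
  FM-7: 3 × 3 × 2 = 18
RPN > 19: FM-1 (75), FM-2 (20), FM-4 (24), FM-5 (45), FM-6 (32).
Sum: 75 + 20 + 24 + 45 + 32 = 196.

196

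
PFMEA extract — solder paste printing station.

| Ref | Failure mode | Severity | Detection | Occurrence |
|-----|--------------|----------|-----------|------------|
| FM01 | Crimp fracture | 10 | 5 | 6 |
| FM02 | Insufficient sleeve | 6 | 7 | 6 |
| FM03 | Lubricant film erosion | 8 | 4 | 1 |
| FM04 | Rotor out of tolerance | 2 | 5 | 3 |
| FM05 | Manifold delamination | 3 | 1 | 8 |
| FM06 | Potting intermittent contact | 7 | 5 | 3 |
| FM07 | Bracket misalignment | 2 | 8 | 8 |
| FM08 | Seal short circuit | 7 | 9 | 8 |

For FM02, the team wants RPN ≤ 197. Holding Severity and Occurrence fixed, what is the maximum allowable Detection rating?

FM02: S=6, O=6, D=7 → current RPN = 252.
Fixed product = 36. Need 36 × D ≤ 197, so D ≤ 197/36 = 5.47.
Maximum integer Detection rating = 5 (gives RPN 180; D=6 would give 216 > 197).

5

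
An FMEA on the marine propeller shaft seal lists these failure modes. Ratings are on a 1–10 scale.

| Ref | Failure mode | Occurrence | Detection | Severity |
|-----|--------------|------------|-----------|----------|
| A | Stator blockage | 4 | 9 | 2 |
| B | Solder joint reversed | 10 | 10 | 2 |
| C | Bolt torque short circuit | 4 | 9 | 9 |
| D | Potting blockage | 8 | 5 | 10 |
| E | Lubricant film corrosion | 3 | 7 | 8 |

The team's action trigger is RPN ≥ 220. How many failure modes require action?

2

RPN = Severity × Occurrence × Detection:
  A: 2 × 4 × 9 = 72
  B: 2 × 10 × 10 = 200
  C: 9 × 4 × 9 = 324
  D: 10 × 8 × 5 = 400
  E: 8 × 3 × 7 = 168
Modes with RPN ≥ 220: C (324), D (400) → 2.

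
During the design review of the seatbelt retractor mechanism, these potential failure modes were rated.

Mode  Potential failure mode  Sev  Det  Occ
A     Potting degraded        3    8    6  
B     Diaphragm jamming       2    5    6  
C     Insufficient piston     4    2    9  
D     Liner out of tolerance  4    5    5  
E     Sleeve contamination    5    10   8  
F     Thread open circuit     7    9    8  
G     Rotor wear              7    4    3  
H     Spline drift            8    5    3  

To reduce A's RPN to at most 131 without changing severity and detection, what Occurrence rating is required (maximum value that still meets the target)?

A: S=3, O=6, D=8 → current RPN = 144.
Fixed product = 24. Need 24 × O ≤ 131, so O ≤ 131/24 = 5.46.
Maximum integer Occurrence rating = 5 (gives RPN 120; O=6 would give 144 > 131).

5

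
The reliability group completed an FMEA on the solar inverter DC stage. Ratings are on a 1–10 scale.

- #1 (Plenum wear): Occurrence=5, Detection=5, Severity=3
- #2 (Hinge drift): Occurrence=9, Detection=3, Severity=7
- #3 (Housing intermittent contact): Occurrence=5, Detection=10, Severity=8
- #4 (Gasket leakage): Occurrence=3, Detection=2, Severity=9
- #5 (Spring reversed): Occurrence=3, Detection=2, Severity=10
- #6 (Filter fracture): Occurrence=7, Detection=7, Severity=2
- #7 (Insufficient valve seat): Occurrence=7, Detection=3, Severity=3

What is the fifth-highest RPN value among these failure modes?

RPN = Severity × Occurrence × Detection:
  #1: 3 × 5 × 5 = 75
  #2: 7 × 9 × 3 = 189
  #3: 8 × 5 × 10 = 400
  #4: 9 × 3 × 2 = 54
  #5: 10 × 3 × 2 = 60
  #6: 2 × 7 × 7 = 98
  #7: 3 × 7 × 3 = 63
Sorted descending: 400, 189, 98, 75, 63, 60, 54.
The fifth-highest RPN is 63 (#7).

63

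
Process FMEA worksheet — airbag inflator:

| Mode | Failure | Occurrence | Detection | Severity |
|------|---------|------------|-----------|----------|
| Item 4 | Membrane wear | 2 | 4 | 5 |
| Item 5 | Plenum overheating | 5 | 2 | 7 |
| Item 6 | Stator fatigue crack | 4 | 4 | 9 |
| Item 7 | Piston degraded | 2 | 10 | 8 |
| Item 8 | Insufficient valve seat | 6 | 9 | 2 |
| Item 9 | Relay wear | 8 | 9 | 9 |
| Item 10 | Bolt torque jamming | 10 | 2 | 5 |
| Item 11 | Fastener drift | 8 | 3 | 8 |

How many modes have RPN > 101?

5

RPN = Severity × Occurrence × Detection:
  Item 4: 5 × 2 × 4 = 40
  Item 5: 7 × 5 × 2 = 70
  Item 6: 9 × 4 × 4 = 144
  Item 7: 8 × 2 × 10 = 160
  Item 8: 2 × 6 × 9 = 108
  Item 9: 9 × 8 × 9 = 648
  Item 10: 5 × 10 × 2 = 100
  Item 11: 8 × 8 × 3 = 192
Modes with RPN > 101: Item 6 (144), Item 7 (160), Item 8 (108), Item 9 (648), Item 11 (192) → 5.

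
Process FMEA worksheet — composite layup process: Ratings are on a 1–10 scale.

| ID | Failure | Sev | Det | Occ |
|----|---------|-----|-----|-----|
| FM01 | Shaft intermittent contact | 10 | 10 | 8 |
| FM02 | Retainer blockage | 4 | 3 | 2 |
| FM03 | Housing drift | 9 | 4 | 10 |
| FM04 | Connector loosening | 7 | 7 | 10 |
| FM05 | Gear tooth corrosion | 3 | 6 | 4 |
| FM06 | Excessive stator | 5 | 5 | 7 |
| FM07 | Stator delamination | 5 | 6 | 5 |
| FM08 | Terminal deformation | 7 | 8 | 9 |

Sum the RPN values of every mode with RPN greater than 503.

1304

RPN = Severity × Occurrence × Detection:
  FM01: 10 × 8 × 10 = 800
  FM02: 4 × 2 × 3 = 24
  FM03: 9 × 10 × 4 = 360
  FM04: 7 × 10 × 7 = 490
  FM05: 3 × 4 × 6 = 72
  FM06: 5 × 7 × 5 = 175
  FM07: 5 × 5 × 6 = 150
  FM08: 7 × 9 × 8 = 504
RPN > 503: FM01 (800), FM08 (504).
Sum: 800 + 504 = 1304.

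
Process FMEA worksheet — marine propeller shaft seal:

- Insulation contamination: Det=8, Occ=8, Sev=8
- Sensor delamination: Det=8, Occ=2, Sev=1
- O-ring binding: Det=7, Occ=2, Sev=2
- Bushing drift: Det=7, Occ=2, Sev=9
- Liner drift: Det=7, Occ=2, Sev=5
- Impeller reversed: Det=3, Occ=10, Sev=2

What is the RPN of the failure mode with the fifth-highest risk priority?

28

RPN = Severity × Occurrence × Detection:
  Insulation contamination: 8 × 8 × 8 = 512
  Sensor delamination: 1 × 2 × 8 = 16
  O-ring binding: 2 × 2 × 7 = 28
  Bushing drift: 9 × 2 × 7 = 126
  Liner drift: 5 × 2 × 7 = 70
  Impeller reversed: 2 × 10 × 3 = 60
Sorted descending: 512, 126, 70, 60, 28, 16.
The fifth-highest RPN is 28 (O-ring binding).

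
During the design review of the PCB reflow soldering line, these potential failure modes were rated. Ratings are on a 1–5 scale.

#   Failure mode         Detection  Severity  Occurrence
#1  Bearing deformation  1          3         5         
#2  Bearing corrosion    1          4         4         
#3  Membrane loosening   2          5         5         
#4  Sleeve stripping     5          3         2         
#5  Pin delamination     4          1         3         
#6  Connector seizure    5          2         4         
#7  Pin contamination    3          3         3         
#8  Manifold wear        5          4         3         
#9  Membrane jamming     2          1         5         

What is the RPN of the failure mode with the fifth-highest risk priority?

27

RPN = Severity × Occurrence × Detection:
  #1: 3 × 5 × 1 = 15
  #2: 4 × 4 × 1 = 16
  #3: 5 × 5 × 2 = 50
  #4: 3 × 2 × 5 = 30
  #5: 1 × 3 × 4 = 12
  #6: 2 × 4 × 5 = 40
  #7: 3 × 3 × 3 = 27
  #8: 4 × 3 × 5 = 60
  #9: 1 × 5 × 2 = 10
Sorted descending: 60, 50, 40, 30, 27, 16, 15, 12, 10.
The fifth-highest RPN is 27 (#7).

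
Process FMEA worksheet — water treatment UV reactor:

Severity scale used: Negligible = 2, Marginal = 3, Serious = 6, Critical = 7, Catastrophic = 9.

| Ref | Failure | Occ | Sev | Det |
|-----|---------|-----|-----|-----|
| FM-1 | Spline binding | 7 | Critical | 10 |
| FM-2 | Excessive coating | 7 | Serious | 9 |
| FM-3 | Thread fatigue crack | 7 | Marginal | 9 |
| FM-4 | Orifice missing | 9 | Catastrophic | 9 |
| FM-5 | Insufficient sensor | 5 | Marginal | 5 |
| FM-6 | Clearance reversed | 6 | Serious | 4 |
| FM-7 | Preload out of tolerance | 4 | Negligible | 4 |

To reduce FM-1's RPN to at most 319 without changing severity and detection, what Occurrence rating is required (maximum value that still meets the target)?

FM-1: S=7, O=7, D=10 → current RPN = 490.
Fixed product = 70. Need 70 × O ≤ 319, so O ≤ 319/70 = 4.56.
Maximum integer Occurrence rating = 4 (gives RPN 280; O=5 would give 350 > 319).

4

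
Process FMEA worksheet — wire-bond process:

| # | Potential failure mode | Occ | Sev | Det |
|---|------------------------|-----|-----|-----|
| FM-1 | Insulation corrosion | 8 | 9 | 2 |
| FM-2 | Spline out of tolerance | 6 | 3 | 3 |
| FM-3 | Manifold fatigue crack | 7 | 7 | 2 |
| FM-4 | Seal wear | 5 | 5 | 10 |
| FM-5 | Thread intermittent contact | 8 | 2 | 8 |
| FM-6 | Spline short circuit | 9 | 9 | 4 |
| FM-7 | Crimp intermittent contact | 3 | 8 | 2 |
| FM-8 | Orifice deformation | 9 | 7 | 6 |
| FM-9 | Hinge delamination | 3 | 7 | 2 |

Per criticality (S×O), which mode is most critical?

Criticality = Severity × Occurrence:
  FM-1: 9 × 8 = 72
  FM-2: 3 × 6 = 18
  FM-3: 7 × 7 = 49
  FM-4: 5 × 5 = 25
  FM-5: 2 × 8 = 16
  FM-6: 9 × 9 = 81
  FM-7: 8 × 3 = 24
  FM-8: 7 × 9 = 63
  FM-9: 7 × 3 = 21
Highest criticality is 81 → FM-6.

FM-6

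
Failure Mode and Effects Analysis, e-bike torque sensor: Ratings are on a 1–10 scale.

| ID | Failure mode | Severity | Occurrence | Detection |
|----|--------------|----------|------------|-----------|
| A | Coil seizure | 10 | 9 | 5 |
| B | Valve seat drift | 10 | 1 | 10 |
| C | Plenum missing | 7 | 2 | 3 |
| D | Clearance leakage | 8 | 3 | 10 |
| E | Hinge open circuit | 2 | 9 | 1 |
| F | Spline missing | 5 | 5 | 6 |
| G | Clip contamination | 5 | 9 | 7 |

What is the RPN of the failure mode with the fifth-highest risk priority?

RPN = Severity × Occurrence × Detection:
  A: 10 × 9 × 5 = 450
  B: 10 × 1 × 10 = 100
  C: 7 × 2 × 3 = 42
  D: 8 × 3 × 10 = 240
  E: 2 × 9 × 1 = 18
  F: 5 × 5 × 6 = 150
  G: 5 × 9 × 7 = 315
Sorted descending: 450, 315, 240, 150, 100, 42, 18.
The fifth-highest RPN is 100 (B).

100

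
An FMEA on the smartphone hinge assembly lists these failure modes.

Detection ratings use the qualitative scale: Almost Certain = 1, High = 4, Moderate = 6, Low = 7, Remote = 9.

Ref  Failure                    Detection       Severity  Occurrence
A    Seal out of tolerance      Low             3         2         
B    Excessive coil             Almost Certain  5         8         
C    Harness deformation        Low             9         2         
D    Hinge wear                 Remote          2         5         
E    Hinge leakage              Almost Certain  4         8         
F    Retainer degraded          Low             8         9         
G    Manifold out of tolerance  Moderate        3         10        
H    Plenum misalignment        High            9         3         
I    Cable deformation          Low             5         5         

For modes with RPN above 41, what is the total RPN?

1225

RPN = Severity × Occurrence × Detection:
  A: 3 × 2 × 7 = 42
  B: 5 × 8 × 1 = 40
  C: 9 × 2 × 7 = 126
  D: 2 × 5 × 9 = 90
  E: 4 × 8 × 1 = 32
  F: 8 × 9 × 7 = 504
  G: 3 × 10 × 6 = 180
  H: 9 × 3 × 4 = 108
  I: 5 × 5 × 7 = 175
RPN > 41: A (42), C (126), D (90), F (504), G (180), H (108), I (175).
Sum: 42 + 126 + 90 + 504 + 180 + 108 + 175 = 1225.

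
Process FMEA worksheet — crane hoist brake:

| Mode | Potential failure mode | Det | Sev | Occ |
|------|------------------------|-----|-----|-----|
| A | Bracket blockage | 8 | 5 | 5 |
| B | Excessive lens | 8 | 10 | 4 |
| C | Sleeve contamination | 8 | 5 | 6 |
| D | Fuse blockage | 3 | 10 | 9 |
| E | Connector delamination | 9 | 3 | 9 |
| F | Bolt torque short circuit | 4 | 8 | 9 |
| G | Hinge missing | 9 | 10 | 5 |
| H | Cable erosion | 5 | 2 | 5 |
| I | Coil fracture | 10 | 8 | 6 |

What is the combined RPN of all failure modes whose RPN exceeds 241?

RPN = Severity × Occurrence × Detection:
  A: 5 × 5 × 8 = 200
  B: 10 × 4 × 8 = 320
  C: 5 × 6 × 8 = 240
  D: 10 × 9 × 3 = 270
  E: 3 × 9 × 9 = 243
  F: 8 × 9 × 4 = 288
  G: 10 × 5 × 9 = 450
  H: 2 × 5 × 5 = 50
  I: 8 × 6 × 10 = 480
RPN > 241: B (320), D (270), E (243), F (288), G (450), I (480).
Sum: 320 + 270 + 243 + 288 + 450 + 480 = 2051.

2051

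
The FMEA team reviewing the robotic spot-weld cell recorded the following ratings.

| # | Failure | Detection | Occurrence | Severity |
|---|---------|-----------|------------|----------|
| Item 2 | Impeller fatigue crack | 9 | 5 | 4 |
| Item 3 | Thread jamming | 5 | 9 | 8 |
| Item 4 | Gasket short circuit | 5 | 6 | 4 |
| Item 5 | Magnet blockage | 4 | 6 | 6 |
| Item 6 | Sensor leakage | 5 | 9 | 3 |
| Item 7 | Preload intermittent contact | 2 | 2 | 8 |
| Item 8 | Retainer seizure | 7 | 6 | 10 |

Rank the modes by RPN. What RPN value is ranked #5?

RPN = Severity × Occurrence × Detection:
  Item 2: 4 × 5 × 9 = 180
  Item 3: 8 × 9 × 5 = 360
  Item 4: 4 × 6 × 5 = 120
  Item 5: 6 × 6 × 4 = 144
  Item 6: 3 × 9 × 5 = 135
  Item 7: 8 × 2 × 2 = 32
  Item 8: 10 × 6 × 7 = 420
Sorted descending: 420, 360, 180, 144, 135, 120, 32.
The fifth-highest RPN is 135 (Item 6).

135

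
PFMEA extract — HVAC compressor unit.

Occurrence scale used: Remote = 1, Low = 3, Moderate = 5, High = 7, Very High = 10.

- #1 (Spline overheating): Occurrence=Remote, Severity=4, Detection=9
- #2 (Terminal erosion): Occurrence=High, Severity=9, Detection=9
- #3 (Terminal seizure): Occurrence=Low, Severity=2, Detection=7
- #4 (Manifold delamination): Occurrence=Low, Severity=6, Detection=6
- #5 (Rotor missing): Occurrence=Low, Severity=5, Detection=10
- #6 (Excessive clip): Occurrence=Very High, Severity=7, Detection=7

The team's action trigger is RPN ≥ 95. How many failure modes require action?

4

RPN = Severity × Occurrence × Detection:
  #1: 4 × 1 × 9 = 36
  #2: 9 × 7 × 9 = 567
  #3: 2 × 3 × 7 = 42
  #4: 6 × 3 × 6 = 108
  #5: 5 × 3 × 10 = 150
  #6: 7 × 10 × 7 = 490
Modes with RPN ≥ 95: #2 (567), #4 (108), #5 (150), #6 (490) → 4.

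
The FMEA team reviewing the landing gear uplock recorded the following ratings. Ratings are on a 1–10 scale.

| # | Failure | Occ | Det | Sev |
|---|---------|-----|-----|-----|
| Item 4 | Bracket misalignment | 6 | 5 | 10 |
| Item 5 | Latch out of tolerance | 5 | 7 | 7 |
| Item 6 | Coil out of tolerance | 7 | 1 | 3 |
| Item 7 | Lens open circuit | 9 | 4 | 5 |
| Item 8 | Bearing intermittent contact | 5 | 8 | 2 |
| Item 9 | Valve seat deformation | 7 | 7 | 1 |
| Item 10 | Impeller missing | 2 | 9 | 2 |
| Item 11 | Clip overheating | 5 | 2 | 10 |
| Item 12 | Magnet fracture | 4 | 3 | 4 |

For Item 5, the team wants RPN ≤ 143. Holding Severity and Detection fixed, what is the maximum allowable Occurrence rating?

2

Item 5: S=7, O=5, D=7 → current RPN = 245.
Fixed product = 49. Need 49 × O ≤ 143, so O ≤ 143/49 = 2.92.
Maximum integer Occurrence rating = 2 (gives RPN 98; O=3 would give 147 > 143).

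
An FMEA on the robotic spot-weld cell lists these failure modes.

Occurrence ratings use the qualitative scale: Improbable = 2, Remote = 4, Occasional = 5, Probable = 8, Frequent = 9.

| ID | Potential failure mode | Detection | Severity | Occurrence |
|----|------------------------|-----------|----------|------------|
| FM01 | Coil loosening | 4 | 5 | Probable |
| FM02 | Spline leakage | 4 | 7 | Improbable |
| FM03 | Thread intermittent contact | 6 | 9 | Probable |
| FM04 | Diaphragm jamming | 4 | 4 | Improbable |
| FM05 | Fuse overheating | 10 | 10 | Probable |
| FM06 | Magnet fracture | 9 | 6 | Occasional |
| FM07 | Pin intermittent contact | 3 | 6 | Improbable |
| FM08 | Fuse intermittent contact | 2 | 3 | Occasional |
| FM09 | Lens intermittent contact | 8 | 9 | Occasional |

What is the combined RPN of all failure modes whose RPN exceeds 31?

RPN = Severity × Occurrence × Detection:
  FM01: 5 × 8 × 4 = 160
  FM02: 7 × 2 × 4 = 56
  FM03: 9 × 8 × 6 = 432
  FM04: 4 × 2 × 4 = 32
  FM05: 10 × 8 × 10 = 800
  FM06: 6 × 5 × 9 = 270
  FM07: 6 × 2 × 3 = 36
  FM08: 3 × 5 × 2 = 30
  FM09: 9 × 5 × 8 = 360
RPN > 31: FM01 (160), FM02 (56), FM03 (432), FM04 (32), FM05 (800), FM06 (270), FM07 (36), FM09 (360).
Sum: 160 + 56 + 432 + 32 + 800 + 270 + 36 + 360 = 2146.

2146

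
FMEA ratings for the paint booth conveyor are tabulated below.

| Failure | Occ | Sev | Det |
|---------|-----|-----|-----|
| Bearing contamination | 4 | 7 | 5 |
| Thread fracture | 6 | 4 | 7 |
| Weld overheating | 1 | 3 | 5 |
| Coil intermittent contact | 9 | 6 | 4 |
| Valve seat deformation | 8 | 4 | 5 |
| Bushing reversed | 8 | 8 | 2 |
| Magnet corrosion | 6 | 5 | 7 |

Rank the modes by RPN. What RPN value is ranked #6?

128

RPN = Severity × Occurrence × Detection:
  Bearing contamination: 7 × 4 × 5 = 140
  Thread fracture: 4 × 6 × 7 = 168
  Weld overheating: 3 × 1 × 5 = 15
  Coil intermittent contact: 6 × 9 × 4 = 216
  Valve seat deformation: 4 × 8 × 5 = 160
  Bushing reversed: 8 × 8 × 2 = 128
  Magnet corrosion: 5 × 6 × 7 = 210
Sorted descending: 216, 210, 168, 160, 140, 128, 15.
The sixth-highest RPN is 128 (Bushing reversed).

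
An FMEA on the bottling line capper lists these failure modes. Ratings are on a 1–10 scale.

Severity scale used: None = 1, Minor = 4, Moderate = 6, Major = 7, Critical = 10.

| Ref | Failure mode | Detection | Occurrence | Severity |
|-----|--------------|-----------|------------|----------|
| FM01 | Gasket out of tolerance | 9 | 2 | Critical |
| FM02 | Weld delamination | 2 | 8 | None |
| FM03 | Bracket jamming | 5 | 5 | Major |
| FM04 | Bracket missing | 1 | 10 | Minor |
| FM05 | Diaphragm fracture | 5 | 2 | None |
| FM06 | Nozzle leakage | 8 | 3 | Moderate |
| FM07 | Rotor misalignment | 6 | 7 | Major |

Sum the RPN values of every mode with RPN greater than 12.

RPN = Severity × Occurrence × Detection:
  FM01: 10 × 2 × 9 = 180
  FM02: 1 × 8 × 2 = 16
  FM03: 7 × 5 × 5 = 175
  FM04: 4 × 10 × 1 = 40
  FM05: 1 × 2 × 5 = 10
  FM06: 6 × 3 × 8 = 144
  FM07: 7 × 7 × 6 = 294
RPN > 12: FM01 (180), FM02 (16), FM03 (175), FM04 (40), FM06 (144), FM07 (294).
Sum: 180 + 16 + 175 + 40 + 144 + 294 = 849.

849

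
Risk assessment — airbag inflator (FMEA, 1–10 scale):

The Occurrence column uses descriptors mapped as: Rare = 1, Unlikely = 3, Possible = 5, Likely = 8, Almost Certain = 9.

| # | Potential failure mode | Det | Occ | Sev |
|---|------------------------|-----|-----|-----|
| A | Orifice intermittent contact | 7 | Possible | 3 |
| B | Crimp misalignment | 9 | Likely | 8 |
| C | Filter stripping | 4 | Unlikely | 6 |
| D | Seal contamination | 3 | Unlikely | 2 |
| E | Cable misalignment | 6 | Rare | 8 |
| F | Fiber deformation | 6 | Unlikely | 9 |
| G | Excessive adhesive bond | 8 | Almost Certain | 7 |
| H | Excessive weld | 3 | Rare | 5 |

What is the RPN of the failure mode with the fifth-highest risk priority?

RPN = Severity × Occurrence × Detection:
  A: 3 × 5 × 7 = 105
  B: 8 × 8 × 9 = 576
  C: 6 × 3 × 4 = 72
  D: 2 × 3 × 3 = 18
  E: 8 × 1 × 6 = 48
  F: 9 × 3 × 6 = 162
  G: 7 × 9 × 8 = 504
  H: 5 × 1 × 3 = 15
Sorted descending: 576, 504, 162, 105, 72, 48, 18, 15.
The fifth-highest RPN is 72 (C).

72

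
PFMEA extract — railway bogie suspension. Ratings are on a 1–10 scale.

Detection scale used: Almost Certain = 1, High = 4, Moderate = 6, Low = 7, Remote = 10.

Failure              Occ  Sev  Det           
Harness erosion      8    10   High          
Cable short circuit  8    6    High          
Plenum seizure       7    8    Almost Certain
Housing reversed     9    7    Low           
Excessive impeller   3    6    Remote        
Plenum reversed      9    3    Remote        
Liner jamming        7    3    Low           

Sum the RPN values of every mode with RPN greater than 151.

RPN = Severity × Occurrence × Detection:
  Harness erosion: 10 × 8 × 4 = 320
  Cable short circuit: 6 × 8 × 4 = 192
  Plenum seizure: 8 × 7 × 1 = 56
  Housing reversed: 7 × 9 × 7 = 441
  Excessive impeller: 6 × 3 × 10 = 180
  Plenum reversed: 3 × 9 × 10 = 270
  Liner jamming: 3 × 7 × 7 = 147
RPN > 151: Harness erosion (320), Cable short circuit (192), Housing reversed (441), Excessive impeller (180), Plenum reversed (270).
Sum: 320 + 192 + 441 + 180 + 270 = 1403.

1403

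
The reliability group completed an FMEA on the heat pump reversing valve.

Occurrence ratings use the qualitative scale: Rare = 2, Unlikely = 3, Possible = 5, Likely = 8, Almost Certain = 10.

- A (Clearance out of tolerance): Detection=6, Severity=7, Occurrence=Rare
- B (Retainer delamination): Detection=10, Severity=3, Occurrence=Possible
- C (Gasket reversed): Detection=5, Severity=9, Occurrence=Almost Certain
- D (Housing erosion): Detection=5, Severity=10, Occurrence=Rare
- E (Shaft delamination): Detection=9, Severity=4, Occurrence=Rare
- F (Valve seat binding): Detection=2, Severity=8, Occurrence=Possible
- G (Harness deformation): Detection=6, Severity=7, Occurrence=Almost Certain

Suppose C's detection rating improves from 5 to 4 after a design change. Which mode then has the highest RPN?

RPN = Severity × Occurrence × Detection:
  A: 7 × 2 × 6 = 84
  B: 3 × 5 × 10 = 150
  C: 9 × 10 × 5 = 450
  D: 10 × 2 × 5 = 100
  E: 4 × 2 × 9 = 72
  F: 8 × 5 × 2 = 80
  G: 7 × 10 × 6 = 420
After action: C → 9 × 10 × 4 = 360.
Revised RPNs: G=420, C=360, B=150, D=100, A=84, F=80, E=72.
Highest is now G (420).

G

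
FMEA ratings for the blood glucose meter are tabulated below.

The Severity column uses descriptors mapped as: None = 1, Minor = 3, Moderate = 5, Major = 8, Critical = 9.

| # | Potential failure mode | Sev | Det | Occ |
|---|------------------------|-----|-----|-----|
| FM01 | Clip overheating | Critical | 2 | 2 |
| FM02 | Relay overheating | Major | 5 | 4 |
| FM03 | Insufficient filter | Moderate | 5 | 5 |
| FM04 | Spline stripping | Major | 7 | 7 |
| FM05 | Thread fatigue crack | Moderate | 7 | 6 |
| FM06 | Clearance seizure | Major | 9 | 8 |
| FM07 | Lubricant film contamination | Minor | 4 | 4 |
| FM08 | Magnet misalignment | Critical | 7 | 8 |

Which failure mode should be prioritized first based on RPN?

FM06

RPN = Severity × Occurrence × Detection:
  FM01: 9 × 2 × 2 = 36
  FM02: 8 × 4 × 5 = 160
  FM03: 5 × 5 × 5 = 125
  FM04: 8 × 7 × 7 = 392
  FM05: 5 × 6 × 7 = 210
  FM06: 8 × 8 × 9 = 576
  FM07: 3 × 4 × 4 = 48
  FM08: 9 × 8 × 7 = 504
Highest RPN is 576 → FM06.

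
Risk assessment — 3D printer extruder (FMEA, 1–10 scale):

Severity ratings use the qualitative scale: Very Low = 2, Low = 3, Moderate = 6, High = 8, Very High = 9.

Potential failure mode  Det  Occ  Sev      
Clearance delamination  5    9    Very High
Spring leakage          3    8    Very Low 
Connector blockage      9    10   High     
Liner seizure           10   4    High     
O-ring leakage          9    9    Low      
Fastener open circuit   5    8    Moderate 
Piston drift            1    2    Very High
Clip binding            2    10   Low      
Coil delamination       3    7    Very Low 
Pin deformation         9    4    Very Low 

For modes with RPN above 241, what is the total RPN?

1688

RPN = Severity × Occurrence × Detection:
  Clearance delamination: 9 × 9 × 5 = 405
  Spring leakage: 2 × 8 × 3 = 48
  Connector blockage: 8 × 10 × 9 = 720
  Liner seizure: 8 × 4 × 10 = 320
  O-ring leakage: 3 × 9 × 9 = 243
  Fastener open circuit: 6 × 8 × 5 = 240
  Piston drift: 9 × 2 × 1 = 18
  Clip binding: 3 × 10 × 2 = 60
  Coil delamination: 2 × 7 × 3 = 42
  Pin deformation: 2 × 4 × 9 = 72
RPN > 241: Clearance delamination (405), Connector blockage (720), Liner seizure (320), O-ring leakage (243).
Sum: 405 + 720 + 320 + 243 = 1688.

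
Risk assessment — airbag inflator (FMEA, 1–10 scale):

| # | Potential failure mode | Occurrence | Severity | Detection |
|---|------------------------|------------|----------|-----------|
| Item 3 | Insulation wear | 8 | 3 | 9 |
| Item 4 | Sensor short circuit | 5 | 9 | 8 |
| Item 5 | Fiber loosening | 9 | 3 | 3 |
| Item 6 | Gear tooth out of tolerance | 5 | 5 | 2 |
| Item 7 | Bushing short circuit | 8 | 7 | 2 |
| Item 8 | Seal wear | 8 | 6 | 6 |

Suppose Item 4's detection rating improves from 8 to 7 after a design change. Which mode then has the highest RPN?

Item 4

RPN = Severity × Occurrence × Detection:
  Item 3: 3 × 8 × 9 = 216
  Item 4: 9 × 5 × 8 = 360
  Item 5: 3 × 9 × 3 = 81
  Item 6: 5 × 5 × 2 = 50
  Item 7: 7 × 8 × 2 = 112
  Item 8: 6 × 8 × 6 = 288
After action: Item 4 → 9 × 5 × 7 = 315.
Revised RPNs: Item 4=315, Item 8=288, Item 3=216, Item 7=112, Item 5=81, Item 6=50.
Highest is now Item 4 (315).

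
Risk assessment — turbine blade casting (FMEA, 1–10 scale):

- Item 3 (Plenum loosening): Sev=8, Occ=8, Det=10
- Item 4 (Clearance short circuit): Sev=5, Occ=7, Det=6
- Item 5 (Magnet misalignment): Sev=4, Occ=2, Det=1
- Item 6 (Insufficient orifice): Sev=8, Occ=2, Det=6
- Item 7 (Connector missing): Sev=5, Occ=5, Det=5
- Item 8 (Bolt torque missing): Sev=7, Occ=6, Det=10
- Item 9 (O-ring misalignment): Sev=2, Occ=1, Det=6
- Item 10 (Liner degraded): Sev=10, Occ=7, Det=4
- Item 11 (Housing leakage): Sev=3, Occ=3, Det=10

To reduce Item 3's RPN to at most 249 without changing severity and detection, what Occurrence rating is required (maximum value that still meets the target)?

3

Item 3: S=8, O=8, D=10 → current RPN = 640.
Fixed product = 80. Need 80 × O ≤ 249, so O ≤ 249/80 = 3.11.
Maximum integer Occurrence rating = 3 (gives RPN 240; O=4 would give 320 > 249).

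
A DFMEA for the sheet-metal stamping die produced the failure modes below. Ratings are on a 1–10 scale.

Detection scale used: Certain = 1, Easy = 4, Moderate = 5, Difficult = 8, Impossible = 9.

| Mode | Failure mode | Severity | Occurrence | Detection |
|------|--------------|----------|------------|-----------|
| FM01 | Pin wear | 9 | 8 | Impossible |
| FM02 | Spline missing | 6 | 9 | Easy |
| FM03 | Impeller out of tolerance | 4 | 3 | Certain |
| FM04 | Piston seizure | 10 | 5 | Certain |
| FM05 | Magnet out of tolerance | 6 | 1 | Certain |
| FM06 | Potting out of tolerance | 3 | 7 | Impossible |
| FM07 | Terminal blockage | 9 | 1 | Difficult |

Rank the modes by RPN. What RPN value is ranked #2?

RPN = Severity × Occurrence × Detection:
  FM01: 9 × 8 × 9 = 648
  FM02: 6 × 9 × 4 = 216
  FM03: 4 × 3 × 1 = 12
  FM04: 10 × 5 × 1 = 50
  FM05: 6 × 1 × 1 = 6
  FM06: 3 × 7 × 9 = 189
  FM07: 9 × 1 × 8 = 72
Sorted descending: 648, 216, 189, 72, 50, 12, 6.
The second-highest RPN is 216 (FM02).

216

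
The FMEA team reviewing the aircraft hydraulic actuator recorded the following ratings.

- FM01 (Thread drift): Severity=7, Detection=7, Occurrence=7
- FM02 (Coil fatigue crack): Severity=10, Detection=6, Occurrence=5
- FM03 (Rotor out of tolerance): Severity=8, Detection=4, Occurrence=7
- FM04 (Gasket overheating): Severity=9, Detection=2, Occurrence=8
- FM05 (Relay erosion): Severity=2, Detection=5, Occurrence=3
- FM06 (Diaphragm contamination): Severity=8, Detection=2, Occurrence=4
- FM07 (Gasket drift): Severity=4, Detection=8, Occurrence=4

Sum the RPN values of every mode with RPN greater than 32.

RPN = Severity × Occurrence × Detection:
  FM01: 7 × 7 × 7 = 343
  FM02: 10 × 5 × 6 = 300
  FM03: 8 × 7 × 4 = 224
  FM04: 9 × 8 × 2 = 144
  FM05: 2 × 3 × 5 = 30
  FM06: 8 × 4 × 2 = 64
  FM07: 4 × 4 × 8 = 128
RPN > 32: FM01 (343), FM02 (300), FM03 (224), FM04 (144), FM06 (64), FM07 (128).
Sum: 343 + 300 + 224 + 144 + 64 + 128 = 1203.

1203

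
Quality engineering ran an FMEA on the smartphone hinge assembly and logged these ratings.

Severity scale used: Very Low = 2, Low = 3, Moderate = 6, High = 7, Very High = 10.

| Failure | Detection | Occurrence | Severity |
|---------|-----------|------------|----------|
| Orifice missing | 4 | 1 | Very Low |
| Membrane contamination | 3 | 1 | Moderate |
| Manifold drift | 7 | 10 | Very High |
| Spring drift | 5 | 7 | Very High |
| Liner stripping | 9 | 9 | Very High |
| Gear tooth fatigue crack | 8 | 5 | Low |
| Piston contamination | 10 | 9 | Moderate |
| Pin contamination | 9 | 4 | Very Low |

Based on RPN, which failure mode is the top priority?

RPN = Severity × Occurrence × Detection:
  Orifice missing: 2 × 1 × 4 = 8
  Membrane contamination: 6 × 1 × 3 = 18
  Manifold drift: 10 × 10 × 7 = 700
  Spring drift: 10 × 7 × 5 = 350
  Liner stripping: 10 × 9 × 9 = 810
  Gear tooth fatigue crack: 3 × 5 × 8 = 120
  Piston contamination: 6 × 9 × 10 = 540
  Pin contamination: 2 × 4 × 9 = 72
Highest RPN is 810 → Liner stripping.

Liner stripping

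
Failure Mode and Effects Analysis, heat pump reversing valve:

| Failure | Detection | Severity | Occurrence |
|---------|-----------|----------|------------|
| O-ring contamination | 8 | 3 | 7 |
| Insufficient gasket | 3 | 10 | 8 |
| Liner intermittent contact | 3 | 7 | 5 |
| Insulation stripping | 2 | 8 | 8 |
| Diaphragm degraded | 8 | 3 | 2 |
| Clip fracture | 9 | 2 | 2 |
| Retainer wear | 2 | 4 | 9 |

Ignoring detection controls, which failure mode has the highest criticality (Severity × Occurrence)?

Criticality = Severity × Occurrence:
  O-ring contamination: 3 × 7 = 21
  Insufficient gasket: 10 × 8 = 80
  Liner intermittent contact: 7 × 5 = 35
  Insulation stripping: 8 × 8 = 64
  Diaphragm degraded: 3 × 2 = 6
  Clip fracture: 2 × 2 = 4
  Retainer wear: 4 × 9 = 36
Highest criticality is 80 → Insufficient gasket.

Insufficient gasket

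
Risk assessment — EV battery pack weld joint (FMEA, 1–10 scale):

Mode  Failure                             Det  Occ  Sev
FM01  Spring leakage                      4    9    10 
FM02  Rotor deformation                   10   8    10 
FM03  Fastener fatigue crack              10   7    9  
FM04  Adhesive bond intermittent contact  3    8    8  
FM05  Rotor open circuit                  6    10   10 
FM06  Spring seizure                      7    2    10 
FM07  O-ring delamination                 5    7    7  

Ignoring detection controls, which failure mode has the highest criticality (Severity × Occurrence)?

FM05

Criticality = Severity × Occurrence:
  FM01: 10 × 9 = 90
  FM02: 10 × 8 = 80
  FM03: 9 × 7 = 63
  FM04: 8 × 8 = 64
  FM05: 10 × 10 = 100
  FM06: 10 × 2 = 20
  FM07: 7 × 7 = 49
Highest criticality is 100 → FM05.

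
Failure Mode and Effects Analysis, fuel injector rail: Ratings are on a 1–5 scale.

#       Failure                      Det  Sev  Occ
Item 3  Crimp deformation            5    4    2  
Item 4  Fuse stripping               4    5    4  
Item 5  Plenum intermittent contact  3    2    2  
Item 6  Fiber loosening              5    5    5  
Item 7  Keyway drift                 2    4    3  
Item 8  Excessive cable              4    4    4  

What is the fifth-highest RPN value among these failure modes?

24

RPN = Severity × Occurrence × Detection:
  Item 3: 4 × 2 × 5 = 40
  Item 4: 5 × 4 × 4 = 80
  Item 5: 2 × 2 × 3 = 12
  Item 6: 5 × 5 × 5 = 125
  Item 7: 4 × 3 × 2 = 24
  Item 8: 4 × 4 × 4 = 64
Sorted descending: 125, 80, 64, 40, 24, 12.
The fifth-highest RPN is 24 (Item 7).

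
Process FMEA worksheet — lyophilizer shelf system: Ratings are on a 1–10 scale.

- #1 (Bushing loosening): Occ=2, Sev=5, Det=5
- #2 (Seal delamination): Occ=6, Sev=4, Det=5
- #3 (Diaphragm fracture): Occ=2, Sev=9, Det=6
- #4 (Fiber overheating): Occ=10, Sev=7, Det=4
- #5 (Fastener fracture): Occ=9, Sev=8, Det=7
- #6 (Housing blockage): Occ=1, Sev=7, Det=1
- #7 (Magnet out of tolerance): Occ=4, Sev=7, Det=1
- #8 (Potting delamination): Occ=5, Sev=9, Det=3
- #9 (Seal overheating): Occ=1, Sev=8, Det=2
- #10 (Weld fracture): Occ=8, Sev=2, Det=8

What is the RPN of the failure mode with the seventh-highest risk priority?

RPN = Severity × Occurrence × Detection:
  #1: 5 × 2 × 5 = 50
  #2: 4 × 6 × 5 = 120
  #3: 9 × 2 × 6 = 108
  #4: 7 × 10 × 4 = 280
  #5: 8 × 9 × 7 = 504
  #6: 7 × 1 × 1 = 7
  #7: 7 × 4 × 1 = 28
  #8: 9 × 5 × 3 = 135
  #9: 8 × 1 × 2 = 16
  #10: 2 × 8 × 8 = 128
Sorted descending: 504, 280, 135, 128, 120, 108, 50, 28, 16, 7.
The seventh-highest RPN is 50 (#1).

50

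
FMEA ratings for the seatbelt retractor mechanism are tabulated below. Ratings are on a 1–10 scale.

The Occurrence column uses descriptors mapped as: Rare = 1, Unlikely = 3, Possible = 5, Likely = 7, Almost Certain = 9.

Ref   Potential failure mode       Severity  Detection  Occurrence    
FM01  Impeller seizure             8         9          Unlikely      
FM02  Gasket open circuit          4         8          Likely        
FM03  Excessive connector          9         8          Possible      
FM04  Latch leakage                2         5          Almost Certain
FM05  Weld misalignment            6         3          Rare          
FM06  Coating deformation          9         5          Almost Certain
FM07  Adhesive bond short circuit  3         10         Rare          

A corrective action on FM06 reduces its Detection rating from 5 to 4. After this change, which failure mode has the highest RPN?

RPN = Severity × Occurrence × Detection:
  FM01: 8 × 3 × 9 = 216
  FM02: 4 × 7 × 8 = 224
  FM03: 9 × 5 × 8 = 360
  FM04: 2 × 9 × 5 = 90
  FM05: 6 × 1 × 3 = 18
  FM06: 9 × 9 × 5 = 405
  FM07: 3 × 1 × 10 = 30
After action: FM06 → 9 × 9 × 4 = 324.
Revised RPNs: FM03=360, FM06=324, FM02=224, FM01=216, FM04=90, FM07=30, FM05=18.
Highest is now FM03 (360).

FM03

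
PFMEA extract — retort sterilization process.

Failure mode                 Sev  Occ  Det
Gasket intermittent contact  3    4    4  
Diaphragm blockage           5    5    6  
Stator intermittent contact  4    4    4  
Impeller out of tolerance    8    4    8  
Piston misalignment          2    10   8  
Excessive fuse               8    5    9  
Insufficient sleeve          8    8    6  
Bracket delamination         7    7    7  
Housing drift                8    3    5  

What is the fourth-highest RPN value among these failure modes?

RPN = Severity × Occurrence × Detection:
  Gasket intermittent contact: 3 × 4 × 4 = 48
  Diaphragm blockage: 5 × 5 × 6 = 150
  Stator intermittent contact: 4 × 4 × 4 = 64
  Impeller out of tolerance: 8 × 4 × 8 = 256
  Piston misalignment: 2 × 10 × 8 = 160
  Excessive fuse: 8 × 5 × 9 = 360
  Insufficient sleeve: 8 × 8 × 6 = 384
  Bracket delamination: 7 × 7 × 7 = 343
  Housing drift: 8 × 3 × 5 = 120
Sorted descending: 384, 360, 343, 256, 160, 150, 120, 64, 48.
The fourth-highest RPN is 256 (Impeller out of tolerance).

256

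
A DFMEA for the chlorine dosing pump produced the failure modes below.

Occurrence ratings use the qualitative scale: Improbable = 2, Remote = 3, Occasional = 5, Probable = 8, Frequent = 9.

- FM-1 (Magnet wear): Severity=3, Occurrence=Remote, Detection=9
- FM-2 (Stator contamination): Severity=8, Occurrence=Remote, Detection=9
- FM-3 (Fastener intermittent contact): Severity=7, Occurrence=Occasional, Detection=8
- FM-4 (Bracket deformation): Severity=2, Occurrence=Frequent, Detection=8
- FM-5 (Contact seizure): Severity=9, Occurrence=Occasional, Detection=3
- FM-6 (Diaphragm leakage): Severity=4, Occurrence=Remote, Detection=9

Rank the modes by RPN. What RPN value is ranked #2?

RPN = Severity × Occurrence × Detection:
  FM-1: 3 × 3 × 9 = 81
  FM-2: 8 × 3 × 9 = 216
  FM-3: 7 × 5 × 8 = 280
  FM-4: 2 × 9 × 8 = 144
  FM-5: 9 × 5 × 3 = 135
  FM-6: 4 × 3 × 9 = 108
Sorted descending: 280, 216, 144, 135, 108, 81.
The second-highest RPN is 216 (FM-2).

216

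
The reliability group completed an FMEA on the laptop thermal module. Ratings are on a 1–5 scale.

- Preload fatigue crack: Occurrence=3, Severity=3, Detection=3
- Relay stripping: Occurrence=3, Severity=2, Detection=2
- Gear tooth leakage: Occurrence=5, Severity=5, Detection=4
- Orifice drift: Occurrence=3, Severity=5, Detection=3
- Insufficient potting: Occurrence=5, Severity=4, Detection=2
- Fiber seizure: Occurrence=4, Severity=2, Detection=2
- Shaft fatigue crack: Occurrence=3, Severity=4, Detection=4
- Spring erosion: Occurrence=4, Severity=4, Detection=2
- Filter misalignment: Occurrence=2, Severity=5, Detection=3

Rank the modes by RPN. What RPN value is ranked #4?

40

RPN = Severity × Occurrence × Detection:
  Preload fatigue crack: 3 × 3 × 3 = 27
  Relay stripping: 2 × 3 × 2 = 12
  Gear tooth leakage: 5 × 5 × 4 = 100
  Orifice drift: 5 × 3 × 3 = 45
  Insufficient potting: 4 × 5 × 2 = 40
  Fiber seizure: 2 × 4 × 2 = 16
  Shaft fatigue crack: 4 × 3 × 4 = 48
  Spring erosion: 4 × 4 × 2 = 32
  Filter misalignment: 5 × 2 × 3 = 30
Sorted descending: 100, 48, 45, 40, 32, 30, 27, 16, 12.
The fourth-highest RPN is 40 (Insufficient potting).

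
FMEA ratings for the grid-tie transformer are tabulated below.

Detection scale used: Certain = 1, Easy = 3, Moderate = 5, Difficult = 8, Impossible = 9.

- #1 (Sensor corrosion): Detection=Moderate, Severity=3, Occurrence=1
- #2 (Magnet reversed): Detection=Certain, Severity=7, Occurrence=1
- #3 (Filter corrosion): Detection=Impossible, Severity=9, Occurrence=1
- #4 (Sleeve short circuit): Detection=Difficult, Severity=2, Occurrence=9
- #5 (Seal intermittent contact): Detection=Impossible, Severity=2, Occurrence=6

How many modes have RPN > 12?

4

RPN = Severity × Occurrence × Detection:
  #1: 3 × 1 × 5 = 15
  #2: 7 × 1 × 1 = 7
  #3: 9 × 1 × 9 = 81
  #4: 2 × 9 × 8 = 144
  #5: 2 × 6 × 9 = 108
Modes with RPN > 12: #1 (15), #3 (81), #4 (144), #5 (108) → 4.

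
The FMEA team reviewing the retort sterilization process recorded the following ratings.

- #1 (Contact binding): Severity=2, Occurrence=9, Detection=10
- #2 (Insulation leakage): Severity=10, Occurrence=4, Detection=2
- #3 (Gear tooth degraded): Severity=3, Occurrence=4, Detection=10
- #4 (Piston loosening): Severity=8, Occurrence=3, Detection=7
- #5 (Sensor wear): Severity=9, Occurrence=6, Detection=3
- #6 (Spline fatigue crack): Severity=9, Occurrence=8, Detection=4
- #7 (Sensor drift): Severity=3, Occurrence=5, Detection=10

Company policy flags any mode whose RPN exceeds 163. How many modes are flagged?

RPN = Severity × Occurrence × Detection:
  #1: 2 × 9 × 10 = 180
  #2: 10 × 4 × 2 = 80
  #3: 3 × 4 × 10 = 120
  #4: 8 × 3 × 7 = 168
  #5: 9 × 6 × 3 = 162
  #6: 9 × 8 × 4 = 288
  #7: 3 × 5 × 10 = 150
Modes with RPN > 163: #1 (180), #4 (168), #6 (288) → 3.

3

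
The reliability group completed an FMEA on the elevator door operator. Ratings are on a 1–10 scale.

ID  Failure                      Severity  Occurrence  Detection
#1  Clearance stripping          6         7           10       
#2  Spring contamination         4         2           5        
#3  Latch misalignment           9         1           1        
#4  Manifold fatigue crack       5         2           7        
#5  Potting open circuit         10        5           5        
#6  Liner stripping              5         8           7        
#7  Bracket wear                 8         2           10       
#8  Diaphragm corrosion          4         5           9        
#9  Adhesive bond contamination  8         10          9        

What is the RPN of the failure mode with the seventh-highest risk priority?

70

RPN = Severity × Occurrence × Detection:
  #1: 6 × 7 × 10 = 420
  #2: 4 × 2 × 5 = 40
  #3: 9 × 1 × 1 = 9
  #4: 5 × 2 × 7 = 70
  #5: 10 × 5 × 5 = 250
  #6: 5 × 8 × 7 = 280
  #7: 8 × 2 × 10 = 160
  #8: 4 × 5 × 9 = 180
  #9: 8 × 10 × 9 = 720
Sorted descending: 720, 420, 280, 250, 180, 160, 70, 40, 9.
The seventh-highest RPN is 70 (#4).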